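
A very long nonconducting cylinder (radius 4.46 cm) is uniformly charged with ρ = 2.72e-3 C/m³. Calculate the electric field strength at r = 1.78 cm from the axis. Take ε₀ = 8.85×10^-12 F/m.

By cylindrical symmetry E is radial; use a coaxial Gaussian cylinder of radius 1.78 cm and length L (r < R).
Enclosed charge per unit length: λ_enc = ρ·πr² = (2.72×10^-3)π(0.0178)² = 2.707×10^-6 C/m.
Applying ∮E·dA = Q_enc/ε₀ with the end caps contributing no flux:
E = |λ_enc|/(2πε₀r) = (2.707×10^-6)/(2π·8.85×10^-12·0.0178) = 2.74×10^6 N/C.

|E| ≈ 2.74×10^6 N/C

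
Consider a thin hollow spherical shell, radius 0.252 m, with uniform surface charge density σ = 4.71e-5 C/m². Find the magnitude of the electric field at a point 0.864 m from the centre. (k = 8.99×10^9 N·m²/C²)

E ≈ 4.53×10^5 N/C

Take a concentric spherical Gaussian surface of radius r = 0.864 m (r > 0.252 m).
The entire shell is enclosed: Q_enc = σ·4πR² = (4.71×10^-5)·4π·(0.252)² = 3.759×10^-5 C.
Gauss's law: E·4πr² = Q_enc/ε₀.
E = k|Q_enc|/r² = (8.99×10^9)(3.759e-5)/(0.864)² = 4.53e5 N/C.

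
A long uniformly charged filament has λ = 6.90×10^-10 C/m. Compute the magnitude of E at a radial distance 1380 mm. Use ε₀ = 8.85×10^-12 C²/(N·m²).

8.99 V/m

Coaxial Gaussian cylinder, radius r = 1380 mm, length L.
Q_enc = λL, so λ_enc = 6.90×10^-10 C/m.
Since E is radial and uniform over the curved surface, Φ = E·2πrL = Q_enc/ε₀ = λ_enc L/ε₀.
E = |λ_enc|/(2πε₀r) = (6.90×10^-10)/(2π·8.85×10^-12·1.38) = 8.99 N/C.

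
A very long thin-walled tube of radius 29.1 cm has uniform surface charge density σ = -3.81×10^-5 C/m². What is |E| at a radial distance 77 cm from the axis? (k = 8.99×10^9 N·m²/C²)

1.63×10^6 N/C

By cylindrical symmetry E is radial; use a coaxial Gaussian cylinder of radius 77 cm and length L (r > 29.1 cm).
The whole shell is enclosed: λ_enc = σ·2πR = (-3.81e-5)·2π·(0.291) = -6.966×10^-5 C/m.
Since E is radial and uniform over the curved surface, Φ = E·2πrL = Q_enc/ε₀ = λ_enc L/ε₀.
E = 2k|λ_enc|/r = 2(8.99×10^9)(6.966e-5)/(0.77) = 1.63e6 N/C.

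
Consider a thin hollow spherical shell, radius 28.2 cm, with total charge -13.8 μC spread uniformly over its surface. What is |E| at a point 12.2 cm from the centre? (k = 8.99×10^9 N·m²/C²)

|E| = 0 N/C

Take a concentric spherical Gaussian surface of radius r = 12.2 cm (inside the shell, r < 28.2 cm).
No charge lies within this surface, so Q_enc = 0 and Gauss's law gives E·4πr² = 0 ⇒ E = 0.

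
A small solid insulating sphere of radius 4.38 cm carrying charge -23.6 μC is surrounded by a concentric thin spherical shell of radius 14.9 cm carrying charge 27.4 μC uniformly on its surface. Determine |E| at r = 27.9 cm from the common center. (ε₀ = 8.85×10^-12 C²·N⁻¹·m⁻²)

E ≈ 4.39e5 N/C

Use a concentric Gaussian sphere at r = 27.9 cm (r > 14.9 cm, enclosing both).
Q_enc = (-23.6 μC) + (27.4 μC) = 3.80×10^-6 C.
By Gauss's law, ∮E·dA = E·4πr² = Q_enc/ε₀.
E = |Q_enc|/(4πε₀r²) = (3.80×10^-6)/(4π·8.85×10^-12·(0.279)²) = 4.39×10^5 N/C.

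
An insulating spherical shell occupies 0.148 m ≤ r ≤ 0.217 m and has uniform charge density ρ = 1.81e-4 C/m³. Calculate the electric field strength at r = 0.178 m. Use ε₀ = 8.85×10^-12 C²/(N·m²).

Use a concentric Gaussian sphere at r = 0.178 m (within the shell material, 0.148 m < r < 0.217 m).
Only the shell between 0.148 m and r is enclosed: Q_enc = ρ·(4π/3)(r³ − a³) = (1.81×10^-4)·(4π/3)·((0.178)³ − (0.148)³) = 1.818×10^-6 C.
Gauss's law: E·4πr² = Q_enc/ε₀.
E = |Q_enc|/(4πε₀r²) = (1.818×10^-6)/(4π·8.85×10^-12·(0.178)²) = 5.16e5 N/C.

E ≈ 5.16×10^5 V/m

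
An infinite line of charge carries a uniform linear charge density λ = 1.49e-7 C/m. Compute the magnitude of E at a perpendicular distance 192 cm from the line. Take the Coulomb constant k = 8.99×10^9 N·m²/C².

|E| = 1.40×10^3 N/C

Choose a coaxial cylinder of radius r = 192 cm (arbitrary length L) as the Gaussian surface.
Q_enc = λL, so λ_enc = 1.49×10^-7 C/m.
Gauss's law: E·2πrL = λ_enc L/ε₀.
E = 2k|λ_enc|/r = 2(8.99×10^9)(1.49×10^-7)/(1.92) = 1.40×10^3 N/C.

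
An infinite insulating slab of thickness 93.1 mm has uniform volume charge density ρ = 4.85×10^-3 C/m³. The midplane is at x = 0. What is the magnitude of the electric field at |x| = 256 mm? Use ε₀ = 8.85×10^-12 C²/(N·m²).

2.55e7 V/m

The point |x| = 256 mm lies outside the slab (half-thickness 0.04655 m). A symmetric pillbox spanning the full slab encloses Q_enc = ρ·d·A.
Flux = 2EA ⇒ E = |ρ|d/(2ε₀), independent of distance outside.
E = (4.85×10^-3)(0.0931)/(2·8.85×10^-12) = 2.55×10^7 N/C.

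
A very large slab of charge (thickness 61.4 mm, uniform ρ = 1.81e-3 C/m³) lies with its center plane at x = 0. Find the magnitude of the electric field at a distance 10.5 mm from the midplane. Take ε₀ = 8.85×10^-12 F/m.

By symmetry E is perpendicular to the slab. A Gaussian pillbox from −10.5 mm to +10.5 mm (face area A) lies entirely within the slab.
Q_enc = ρ·(2x)·A and flux = 2EA, so 2EA = 2ρxA/ε₀ ⇒ E = |ρ|x/ε₀.
E = (1.81×10^-3)(0.0105)/(8.85×10^-12) = 2.15×10^6 N/C.

E = 2.15e6 N/C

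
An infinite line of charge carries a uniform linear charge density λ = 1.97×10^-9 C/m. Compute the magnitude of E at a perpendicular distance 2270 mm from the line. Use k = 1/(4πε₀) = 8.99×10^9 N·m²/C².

Coaxial Gaussian cylinder, radius r = 2270 mm, length L.
Q_enc = λL, so λ_enc = 1.97×10^-9 C/m.
By Gauss's law (flux through the curved wall only), E·2πrL = λ_enc L/ε₀.
E = 2k|λ_enc|/r = 2(8.99×10^9)(1.97e-9)/(2.27) = 15.6 N/C.

15.6 N/C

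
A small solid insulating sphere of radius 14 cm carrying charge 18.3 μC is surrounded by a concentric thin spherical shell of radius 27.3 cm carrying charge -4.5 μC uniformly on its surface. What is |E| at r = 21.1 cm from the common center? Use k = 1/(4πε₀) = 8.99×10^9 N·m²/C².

E = 3.70×10^6 N/C

Symmetry ⇒ E = E(r) r̂. Gaussian sphere of radius r = 21.1 cm (between the bodies, 14 cm < r < 27.3 cm).
Only the inner charge is enclosed; the outer shell contributes nothing inside itself. Q_enc = 18.3 μC = 1.83×10^-5 C.
Since E is radial and uniform over the Gaussian sphere, Φ = E·4πr² = Q_enc/ε₀.
E = k|Q_enc|/r² = (8.99×10^9)(1.83×10^-5)/(0.211)² = 3.70e6 N/C.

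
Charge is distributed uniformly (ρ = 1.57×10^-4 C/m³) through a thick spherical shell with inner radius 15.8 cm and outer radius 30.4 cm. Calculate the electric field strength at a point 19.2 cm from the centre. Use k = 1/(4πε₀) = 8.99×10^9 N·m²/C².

Use a concentric Gaussian sphere at r = 19.2 cm (within the shell material, 15.8 cm < r < 30.4 cm).
Only the shell between 15.8 cm and r is enclosed: Q_enc = ρ·(4π/3)(r³ − a³) = (1.57e-4)·(4π/3)·((0.192)³ − (0.158)³) = 2.061×10^-6 C.
Since E is radial and uniform over the Gaussian sphere, Φ = E·4πr² = Q_enc/ε₀.
E = k|Q_enc|/r² = (8.99×10^9)(2.061×10^-6)/(0.192)² = 5.03×10^5 N/C.

5.03e5 N/C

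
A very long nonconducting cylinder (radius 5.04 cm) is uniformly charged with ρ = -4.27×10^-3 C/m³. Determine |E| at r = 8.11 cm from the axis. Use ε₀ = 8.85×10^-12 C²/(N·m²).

Take a coaxial cylindrical Gaussian surface of radius r = 8.11 cm and length L (r > 5.04 cm, full cross-section enclosed).
λ_enc = ρ·πR² = (-4.27×10^-3)π(0.0504)² = -3.408e-5 C/m.
Applying ∮E·dA = Q_enc/ε₀ with the end caps contributing no flux:
E = |λ_enc|/(2πε₀r) = (3.408e-5)/(2π·8.85×10^-12·0.0811) = 7.56×10^6 N/C.

7.56×10^6 N/C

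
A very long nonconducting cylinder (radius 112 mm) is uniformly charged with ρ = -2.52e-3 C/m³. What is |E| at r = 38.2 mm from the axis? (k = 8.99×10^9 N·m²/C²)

5.44e6 N/C

Coaxial Gaussian cylinder, radius r = 38.2 mm, length L (r < R).
Enclosed charge per unit length: λ_enc = ρ·πr² = (-2.52e-3)π(0.0382)² = -1.155×10^-5 C/m.
Applying ∮E·dA = Q_enc/ε₀ with the end caps contributing no flux:
E = 2k|λ_enc|/r = 2(8.99×10^9)(1.155e-5)/(0.0382) = 5.44e6 N/C.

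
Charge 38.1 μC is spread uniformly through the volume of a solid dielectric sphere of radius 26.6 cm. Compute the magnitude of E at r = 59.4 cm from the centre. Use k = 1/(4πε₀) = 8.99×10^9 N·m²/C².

9.71e5 N/C

By spherical symmetry E is radial; choose a Gaussian sphere of radius r = 59.4 cm (r > R, so the entire charge is enclosed).
Q_enc = 38.1 μC = 3.81e-5 C.
Since E is radial and uniform over the Gaussian sphere, Φ = E·4πr² = Q_enc/ε₀.
E = k|Q_enc|/r² = (8.99×10^9)(3.81×10^-5)/(0.594)² = 9.71×10^5 N/C.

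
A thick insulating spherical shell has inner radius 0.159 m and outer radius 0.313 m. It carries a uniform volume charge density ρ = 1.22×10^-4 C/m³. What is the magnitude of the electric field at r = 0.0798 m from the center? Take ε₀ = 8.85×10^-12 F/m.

E = 0 (no enclosed charge)

Symmetry ⇒ E = E(r) r̂. Gaussian sphere of radius r = 0.0798 m (r < 0.159 m, inside the empty cavity).
No charge is enclosed, so by Gauss's law E·4πr² = 0 ⇒ E = 0.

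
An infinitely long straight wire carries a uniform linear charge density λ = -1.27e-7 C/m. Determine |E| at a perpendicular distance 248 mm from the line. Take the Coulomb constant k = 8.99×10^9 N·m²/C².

|E| ≈ 9.21×10^3 N/C

Take a coaxial cylindrical Gaussian surface of radius r = 248 mm and length L.
Q_enc = λL, so λ_enc = -1.27e-7 C/m.
Applying ∮E·dA = Q_enc/ε₀ with the end caps contributing no flux:
E = 2k|λ_enc|/r = 2(8.99×10^9)(1.27×10^-7)/(0.248) = 9.21e3 N/C.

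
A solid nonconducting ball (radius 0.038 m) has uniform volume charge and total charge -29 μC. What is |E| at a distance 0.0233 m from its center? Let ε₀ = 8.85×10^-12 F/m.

Use a concentric Gaussian sphere at r = 0.0233 m (r < R).
For a uniform sphere the enclosed fraction is (r/R)³, so Q_enc = (-29 μC)(0.0233/0.038)³ = -6.685×10^-6 C.
By Gauss's law, ∮E·dA = E·4πr² = Q_enc/ε₀.
E = |Q_enc|/(4πε₀r²) = (6.685×10^-6)/(4π·8.85×10^-12·(0.0233)²) = 1.11×10^8 N/C.

|E| = 1.11e8 N/C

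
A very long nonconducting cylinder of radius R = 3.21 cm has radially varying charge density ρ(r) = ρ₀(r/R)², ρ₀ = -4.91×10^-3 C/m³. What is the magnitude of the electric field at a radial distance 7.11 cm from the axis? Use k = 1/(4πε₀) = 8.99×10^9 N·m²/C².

Choose a coaxial cylinder of radius r = 7.11 cm (arbitrary length L) as the Gaussian surface (r > R, full charge per length enclosed).
λ_enc = 2π ∫₀^R ρ₀(r'/R)^2 r' dr' = 2πρ₀R²/4 = -7.947×10^-6 C/m.
Applying ∮E·dA = Q_enc/ε₀ with the end caps contributing no flux:
E = 2k|λ_enc|/r = 2(8.99×10^9)(7.947e-6)/(0.0711) = 2.01×10^6 N/C.

E ≈ 2.01×10^6 N/C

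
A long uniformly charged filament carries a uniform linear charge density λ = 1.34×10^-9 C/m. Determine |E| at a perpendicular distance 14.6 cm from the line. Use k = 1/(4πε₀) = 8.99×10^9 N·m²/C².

165 N/C

Coaxial Gaussian cylinder, radius r = 14.6 cm, length L.
Q_enc = λL, so λ_enc = 1.34×10^-9 C/m.
Since E is radial and uniform over the curved surface, Φ = E·2πrL = Q_enc/ε₀ = λ_enc L/ε₀.
E = 2k|λ_enc|/r = 2(8.99×10^9)(1.34×10^-9)/(0.146) = 165 N/C.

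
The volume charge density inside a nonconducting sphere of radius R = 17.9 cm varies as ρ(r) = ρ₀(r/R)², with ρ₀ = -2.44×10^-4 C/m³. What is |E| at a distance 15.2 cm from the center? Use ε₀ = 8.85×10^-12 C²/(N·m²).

E ≈ 6.04e5 V/m

Symmetry ⇒ E = E(r) r̂. Gaussian sphere of radius r = 15.2 cm (r < R).
Integrate the density: Q_enc = 4π ∫₀^r ρ₀(r'/R)^2 r'² dr' = 4πρ₀ r^5/(5·R²) = -1.553×10^-6 C.
Applying ∮E·dA = Q_enc/ε₀ with Φ = E(4πr²):
E = |Q_enc|/(4πε₀r²) = (1.553e-6)/(4π·8.85×10^-12·(0.152)²) = 6.04e5 N/C.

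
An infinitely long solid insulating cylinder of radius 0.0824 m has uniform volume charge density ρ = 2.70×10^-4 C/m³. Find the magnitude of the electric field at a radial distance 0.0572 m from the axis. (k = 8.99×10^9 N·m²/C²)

Coaxial Gaussian cylinder, radius r = 0.0572 m, length L (r < R).
Enclosed charge per unit length: λ_enc = ρ·πr² = (2.70×10^-4)π(0.0572)² = 2.775e-6 C/m.
Gauss's law: E·2πrL = λ_enc L/ε₀.
E = 2k|λ_enc|/r = 2(8.99×10^9)(2.775×10^-6)/(0.0572) = 8.72×10^5 N/C.

|E| = 8.72×10^5 V/m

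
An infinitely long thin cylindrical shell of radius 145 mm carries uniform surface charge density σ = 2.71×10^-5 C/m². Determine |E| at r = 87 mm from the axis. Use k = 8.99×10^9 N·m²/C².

E = 0

Coaxial Gaussian cylinder, radius r = 87 mm, length L (r < 145 mm, inside the shell).
All the surface charge lies outside this cylinder: Q_enc = 0, hence E = 0.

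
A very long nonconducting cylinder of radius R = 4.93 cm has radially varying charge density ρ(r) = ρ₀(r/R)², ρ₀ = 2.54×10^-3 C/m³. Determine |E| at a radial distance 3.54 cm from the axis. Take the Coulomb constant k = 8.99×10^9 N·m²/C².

1.31×10^6 V/m

Take a coaxial cylindrical Gaussian surface of radius r = 3.54 cm and length L (r < R).
Integrating ρ over the cross-section to radius r: λ_enc = (2πρ₀/R²) ∫₀^r r'^3 dr' = 2πρ₀ r^4/(4·R²) = 2.578×10^-6 C/m.
Applying ∮E·dA = Q_enc/ε₀ with the end caps contributing no flux:
E = 2k|λ_enc|/r = 2(8.99×10^9)(2.578×10^-6)/(0.0354) = 1.31×10^6 N/C.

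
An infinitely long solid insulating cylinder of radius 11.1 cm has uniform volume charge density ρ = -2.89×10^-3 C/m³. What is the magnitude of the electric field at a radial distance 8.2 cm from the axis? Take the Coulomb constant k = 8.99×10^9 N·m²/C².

Choose a coaxial cylinder of radius r = 8.2 cm (arbitrary length L) as the Gaussian surface (r < R).
Enclosed charge per unit length: λ_enc = ρ·πr² = (-2.89×10^-3)π(0.082)² = -6.105×10^-5 C/m.
By Gauss's law (flux through the curved wall only), E·2πrL = λ_enc L/ε₀.
E = 2k|λ_enc|/r = 2(8.99×10^9)(6.105e-5)/(0.082) = 1.34×10^7 N/C.

E = 1.34×10^7 V/m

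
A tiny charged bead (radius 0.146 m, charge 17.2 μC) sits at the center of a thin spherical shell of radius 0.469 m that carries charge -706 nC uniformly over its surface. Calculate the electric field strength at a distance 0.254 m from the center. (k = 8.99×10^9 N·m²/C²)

By spherical symmetry E is radial; choose a Gaussian sphere of radius r = 0.254 m (between the bodies, 0.146 m < r < 0.469 m).
The shell at 0.469 m lies outside the Gaussian surface, so Q_enc = 17.2 μC = 1.72×10^-5 C.
Gauss's law: E·4πr² = Q_enc/ε₀.
E = k|Q_enc|/r² = (8.99×10^9)(1.72×10^-5)/(0.254)² = 2.40×10^6 N/C.

E = 2.40e6 N/C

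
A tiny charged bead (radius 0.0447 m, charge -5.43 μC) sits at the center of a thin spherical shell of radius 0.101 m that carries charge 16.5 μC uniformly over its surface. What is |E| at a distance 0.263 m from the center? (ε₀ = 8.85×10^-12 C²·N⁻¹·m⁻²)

1.44e6 N/C

Symmetry ⇒ E = E(r) r̂. Gaussian sphere of radius r = 0.263 m (r > 0.101 m, enclosing both).
Q_enc = (-5.43 μC) + (16.5 μC) = 1.107e-5 C.
Applying ∮E·dA = Q_enc/ε₀ with Φ = E(4πr²):
E = |Q_enc|/(4πε₀r²) = (1.107×10^-5)/(4π·8.85×10^-12·(0.263)²) = 1.44×10^6 N/C.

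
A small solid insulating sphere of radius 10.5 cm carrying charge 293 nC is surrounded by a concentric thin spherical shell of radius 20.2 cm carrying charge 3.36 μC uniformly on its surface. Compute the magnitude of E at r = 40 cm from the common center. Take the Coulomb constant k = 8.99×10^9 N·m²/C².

Symmetry ⇒ E = E(r) r̂. Gaussian sphere of radius r = 40 cm (r > 20.2 cm, enclosing both).
Q_enc = (293 nC) + (3.36 μC) = 3.653e-6 C.
Applying ∮E·dA = Q_enc/ε₀ with Φ = E(4πr²):
E = k|Q_enc|/r² = (8.99×10^9)(3.653e-6)/(0.4)² = 2.05×10^5 N/C.

E ≈ 2.05e5 V/m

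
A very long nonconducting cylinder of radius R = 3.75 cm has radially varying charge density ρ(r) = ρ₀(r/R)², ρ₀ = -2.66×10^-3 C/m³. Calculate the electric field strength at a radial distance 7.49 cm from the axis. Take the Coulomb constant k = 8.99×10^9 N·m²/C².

1.41e6 N/C

Choose a coaxial cylinder of radius r = 7.49 cm (arbitrary length L) as the Gaussian surface (r > R, full charge per length enclosed).
λ_enc = 2π ∫₀^R ρ₀(r'/R)^2 r' dr' = 2πρ₀R²/4 = -5.876e-6 C/m.
Applying ∮E·dA = Q_enc/ε₀ with the end caps contributing no flux:
E = 2k|λ_enc|/r = 2(8.99×10^9)(5.876×10^-6)/(0.0749) = 1.41×10^6 N/C.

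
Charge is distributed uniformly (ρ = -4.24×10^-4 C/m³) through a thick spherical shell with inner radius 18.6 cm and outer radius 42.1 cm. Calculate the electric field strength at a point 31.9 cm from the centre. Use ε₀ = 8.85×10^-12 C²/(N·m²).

E = 4.08×10^6 N/C

Symmetry ⇒ E = E(r) r̂. Gaussian sphere of radius r = 31.9 cm (within the shell material, 18.6 cm < r < 42.1 cm).
Enclosed charge is the volume from a to r: Q_enc = (4π/3)ρ(r³ − a³) = -4.623e-5 C.
By Gauss's law, ∮E·dA = E·4πr² = Q_enc/ε₀.
E = |Q_enc|/(4πε₀r²) = (4.623×10^-5)/(4π·8.85×10^-12·(0.319)²) = 4.08×10^6 N/C.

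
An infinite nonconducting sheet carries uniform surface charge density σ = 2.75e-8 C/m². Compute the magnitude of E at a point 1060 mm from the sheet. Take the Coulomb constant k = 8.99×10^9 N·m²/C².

E ≈ 1.55×10^3 V/m

The symmetry is planar: E is normal to the sheet and the same magnitude on both sides. Take a pillbox straddling the sheet with end-cap area A.
Flux Φ = 2EA and Q_enc = σA, so 2EA = σA/ε₀ ⇒ E = |σ|/(2ε₀), independent of distance.
E = 2πk|σ| = 2π(8.99×10^9)(2.75×10^-8) = 1.55e3 N/C.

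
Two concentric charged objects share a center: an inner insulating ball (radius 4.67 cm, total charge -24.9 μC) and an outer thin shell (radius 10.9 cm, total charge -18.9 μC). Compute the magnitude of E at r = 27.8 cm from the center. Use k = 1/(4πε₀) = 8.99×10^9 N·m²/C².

5.10×10^6 N/C

By spherical symmetry E is radial; choose a Gaussian sphere of radius r = 27.8 cm (r > 10.9 cm, enclosing both).
Q_enc = (-24.9 μC) + (-18.9 μC) = -4.38e-5 C.
Gauss's law: E·4πr² = Q_enc/ε₀.
E = k|Q_enc|/r² = (8.99×10^9)(4.38e-5)/(0.278)² = 5.10×10^6 N/C.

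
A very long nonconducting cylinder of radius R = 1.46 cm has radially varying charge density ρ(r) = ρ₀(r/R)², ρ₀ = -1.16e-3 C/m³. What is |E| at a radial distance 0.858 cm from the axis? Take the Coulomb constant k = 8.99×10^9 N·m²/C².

Coaxial Gaussian cylinder, radius r = 0.858 cm, length L (r < R).
λ_enc = ∫₀^r ρ(r')·2πr' dr' = (2πρ₀/R²)·r^4/4 = -4.633×10^-8 C/m.
Since E is radial and uniform over the curved surface, Φ = E·2πrL = Q_enc/ε₀ = λ_enc L/ε₀.
E = 2k|λ_enc|/r = 2(8.99×10^9)(4.633×10^-8)/(0.00858) = 9.71×10^4 N/C.

E ≈ 9.71×10^4 N/C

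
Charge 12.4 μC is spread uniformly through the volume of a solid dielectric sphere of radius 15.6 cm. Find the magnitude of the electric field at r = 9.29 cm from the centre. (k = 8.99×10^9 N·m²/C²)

|E| = 2.73×10^6 N/C

Take a concentric spherical Gaussian surface of radius r = 9.29 cm (r < R).
Only the charge within r is enclosed: Q_enc = Q·(r/R)³ = (12.4 μC)·(9.29 cm/15.6 cm)³ = 2.619×10^-6 C.
By Gauss's law, ∮E·dA = E·4πr² = Q_enc/ε₀.
E = k|Q_enc|/r² = (8.99×10^9)(2.619e-6)/(0.0929)² = 2.73e6 N/C.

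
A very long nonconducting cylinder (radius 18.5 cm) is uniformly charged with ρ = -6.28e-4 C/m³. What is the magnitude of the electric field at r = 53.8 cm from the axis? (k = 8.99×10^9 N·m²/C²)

Coaxial Gaussian cylinder, radius r = 53.8 cm, length L (r > 18.5 cm, full cross-section enclosed).
λ_enc = ρ·πR² = (-6.28×10^-4)π(0.185)² = -6.752×10^-5 C/m.
By Gauss's law (flux through the curved wall only), E·2πrL = λ_enc L/ε₀.
E = 2k|λ_enc|/r = 2(8.99×10^9)(6.752×10^-5)/(0.538) = 2.26×10^6 N/C.

E ≈ 2.26×10^6 N/C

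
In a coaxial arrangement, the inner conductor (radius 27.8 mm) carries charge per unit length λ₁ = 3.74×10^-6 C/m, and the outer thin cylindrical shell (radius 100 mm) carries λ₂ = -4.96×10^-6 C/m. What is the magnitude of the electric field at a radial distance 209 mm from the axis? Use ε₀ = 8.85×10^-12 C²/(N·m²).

E ≈ 1.05×10^5 V/m

Choose a coaxial cylinder of radius r = 209 mm (arbitrary length L) as the Gaussian surface (r > 100 mm, enclosing both).
λ_enc = λ₁ + λ₂ = (3.74×10^-6) + (-4.96×10^-6) = -1.22×10^-6 C/m.
Gauss's law: E·2πrL = λ_enc L/ε₀.
E = |λ_enc|/(2πε₀r) = (1.22×10^-6)/(2π·8.85×10^-12·0.209) = 1.05×10^5 N/C.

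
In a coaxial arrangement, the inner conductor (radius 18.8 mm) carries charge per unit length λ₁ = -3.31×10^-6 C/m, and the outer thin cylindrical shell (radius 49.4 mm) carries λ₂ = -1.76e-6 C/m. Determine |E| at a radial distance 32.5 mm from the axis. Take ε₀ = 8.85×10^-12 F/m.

Take a coaxial cylindrical Gaussian surface of radius r = 32.5 mm and length L (between the conductors, 18.8 mm < r < 49.4 mm).
Only the inner wire is enclosed; the outer shell contributes nothing inside itself. λ_enc = λ₁ = -3.31e-6 C/m.
Applying ∮E·dA = Q_enc/ε₀ with the end caps contributing no flux:
E = |λ_enc|/(2πε₀r) = (3.31e-6)/(2π·8.85×10^-12·0.0325) = 1.83e6 N/C.

|E| = 1.83×10^6 V/m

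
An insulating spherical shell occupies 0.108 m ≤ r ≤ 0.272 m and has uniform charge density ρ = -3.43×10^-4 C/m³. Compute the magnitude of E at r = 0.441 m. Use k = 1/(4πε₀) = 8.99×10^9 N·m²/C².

E ≈ 1.25×10^6 V/m

Symmetry ⇒ E = E(r) r̂. Gaussian sphere of radius r = 0.441 m (r > 0.272 m, enclosing the whole shell).
Q_enc = ρ·(4π/3)(b³ − a³) = (-3.43×10^-4)·(4π/3)·((0.272)³ − (0.108)³) = -2.71×10^-5 C.
Since E is radial and uniform over the Gaussian sphere, Φ = E·4πr² = Q_enc/ε₀.
E = k|Q_enc|/r² = (8.99×10^9)(2.71e-5)/(0.441)² = 1.25e6 N/C.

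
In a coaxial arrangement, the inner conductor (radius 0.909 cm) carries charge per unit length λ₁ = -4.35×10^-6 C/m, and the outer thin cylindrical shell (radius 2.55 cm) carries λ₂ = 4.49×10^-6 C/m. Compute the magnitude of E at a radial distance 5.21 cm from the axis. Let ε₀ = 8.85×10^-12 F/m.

By cylindrical symmetry E is radial; use a coaxial Gaussian cylinder of radius 5.21 cm and length L (r > 2.55 cm, enclosing both).
λ_enc = λ₁ + λ₂ = (-4.35e-6) + (4.49e-6) = 1.40e-7 C/m.
Applying ∮E·dA = Q_enc/ε₀ with the end caps contributing no flux:
E = |λ_enc|/(2πε₀r) = (1.40e-7)/(2π·8.85×10^-12·0.0521) = 4.83×10^4 N/C.

|E| ≈ 4.83×10^4 V/m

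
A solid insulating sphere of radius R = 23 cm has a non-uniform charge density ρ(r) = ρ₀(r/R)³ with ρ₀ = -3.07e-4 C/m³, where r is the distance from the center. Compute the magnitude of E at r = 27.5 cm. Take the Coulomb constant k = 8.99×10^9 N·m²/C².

|E| = 9.30×10^5 V/m

Use a concentric Gaussian sphere at r = 27.5 cm (r > R, all charge enclosed).
Q_enc = 4π ∫₀^R ρ₀(r'/R)^3 r'² dr' = 4πρ₀R³/6 = -7.823e-6 C.
Applying ∮E·dA = Q_enc/ε₀ with Φ = E(4πr²):
E = k|Q_enc|/r² = (8.99×10^9)(7.823×10^-6)/(0.275)² = 9.30×10^5 N/C.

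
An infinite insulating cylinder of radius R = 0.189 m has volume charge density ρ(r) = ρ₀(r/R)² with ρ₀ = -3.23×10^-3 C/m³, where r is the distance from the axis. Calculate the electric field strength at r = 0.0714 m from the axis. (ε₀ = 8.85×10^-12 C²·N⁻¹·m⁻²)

Choose a coaxial cylinder of radius r = 0.0714 m (arbitrary length L) as the Gaussian surface (r < R).
Integrating ρ over the cross-section to radius r: λ_enc = (2πρ₀/R²) ∫₀^r r'^3 dr' = 2πρ₀ r^4/(4·R²) = -3.691×10^-6 C/m.
Applying ∮E·dA = Q_enc/ε₀ with the end caps contributing no flux:
E = |λ_enc|/(2πε₀r) = (3.691×10^-6)/(2π·8.85×10^-12·0.0714) = 9.30e5 N/C.

E = 9.30×10^5 V/m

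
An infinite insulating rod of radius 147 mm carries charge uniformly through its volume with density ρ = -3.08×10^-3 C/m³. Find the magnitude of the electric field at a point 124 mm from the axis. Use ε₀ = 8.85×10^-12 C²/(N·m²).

|E| = 2.16×10^7 N/C

Take a coaxial cylindrical Gaussian surface of radius r = 124 mm and length L (r < R).
Enclosed charge per unit length: λ_enc = ρ·πr² = (-3.08e-3)π(0.124)² = -1.488e-4 C/m.
By Gauss's law (flux through the curved wall only), E·2πrL = λ_enc L/ε₀.
E = |λ_enc|/(2πε₀r) = (1.488×10^-4)/(2π·8.85×10^-12·0.124) = 2.16e7 N/C.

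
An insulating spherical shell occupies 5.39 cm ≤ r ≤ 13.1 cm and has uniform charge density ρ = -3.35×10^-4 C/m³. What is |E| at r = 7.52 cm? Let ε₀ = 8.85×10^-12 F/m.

Use a concentric Gaussian sphere at r = 7.52 cm (within the shell material, 5.39 cm < r < 13.1 cm).
Enclosed charge is the volume from a to r: Q_enc = (4π/3)ρ(r³ − a³) = -3.77×10^-7 C.
Since E is radial and uniform over the Gaussian sphere, Φ = E·4πr² = Q_enc/ε₀.
E = |Q_enc|/(4πε₀r²) = (3.77e-7)/(4π·8.85×10^-12·(0.0752)²) = 5.99e5 N/C.

E = 5.99e5 N/C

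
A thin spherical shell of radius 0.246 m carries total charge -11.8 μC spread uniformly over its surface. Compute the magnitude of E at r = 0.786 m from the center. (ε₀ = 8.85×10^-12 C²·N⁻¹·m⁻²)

Take a concentric spherical Gaussian surface of radius r = 0.786 m (r > 0.246 m).
The entire shell is enclosed: Q_enc = -1.18×10^-5 C.
Applying ∮E·dA = Q_enc/ε₀ with Φ = E(4πr²):
E = |Q_enc|/(4πε₀r²) = (1.18×10^-5)/(4π·8.85×10^-12·(0.786)²) = 1.72×10^5 N/C.

|E| = 1.72×10^5 V/m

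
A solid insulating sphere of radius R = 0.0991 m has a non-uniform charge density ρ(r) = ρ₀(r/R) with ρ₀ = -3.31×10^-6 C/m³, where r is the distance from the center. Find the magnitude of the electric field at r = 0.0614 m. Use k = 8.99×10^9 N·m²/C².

Take a concentric spherical Gaussian surface of radius r = 0.0614 m (r < R).
Integrate the density: Q_enc = 4π ∫₀^r ρ₀(r'/R)^1 r'² dr' = 4πρ₀ r^4/(4·R) = -1.491×10^-9 C.
By Gauss's law, ∮E·dA = E·4πr² = Q_enc/ε₀.
E = k|Q_enc|/r² = (8.99×10^9)(1.491×10^-9)/(0.0614)² = 3.56×10^3 N/C.

E ≈ 3.56×10^3 N/C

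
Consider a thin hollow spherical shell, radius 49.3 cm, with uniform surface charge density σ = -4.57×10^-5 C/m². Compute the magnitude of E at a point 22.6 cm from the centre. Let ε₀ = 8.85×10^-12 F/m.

By spherical symmetry E is radial; choose a Gaussian sphere of radius r = 22.6 cm (inside the shell, r < 49.3 cm).
No charge lies within this surface, so Q_enc = 0 and Gauss's law gives E·4πr² = 0 ⇒ E = 0.

|E| = 0 N/C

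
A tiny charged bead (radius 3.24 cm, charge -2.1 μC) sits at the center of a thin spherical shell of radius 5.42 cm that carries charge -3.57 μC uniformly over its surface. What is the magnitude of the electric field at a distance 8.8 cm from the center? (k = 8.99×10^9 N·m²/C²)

Take a concentric spherical Gaussian surface of radius r = 8.8 cm (r > 5.42 cm, enclosing both).
Q_enc = (-2.1 μC) + (-3.57 μC) = -5.67×10^-6 C.
Gauss's law: E·4πr² = Q_enc/ε₀.
E = k|Q_enc|/r² = (8.99×10^9)(5.67×10^-6)/(0.088)² = 6.58e6 N/C.

6.58e6 N/C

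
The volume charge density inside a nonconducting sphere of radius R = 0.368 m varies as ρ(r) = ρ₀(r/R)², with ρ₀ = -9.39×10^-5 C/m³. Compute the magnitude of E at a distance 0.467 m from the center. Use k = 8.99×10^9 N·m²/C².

Take a concentric spherical Gaussian surface of radius r = 0.467 m (r > R, all charge enclosed).
Q_enc = 4π ∫₀^R ρ₀(r'/R)^2 r'² dr' = 4πρ₀R³/5 = -1.176e-5 C.
By Gauss's law, ∮E·dA = E·4πr² = Q_enc/ε₀.
E = k|Q_enc|/r² = (8.99×10^9)(1.176×10^-5)/(0.467)² = 4.85e5 N/C.

4.85×10^5 V/m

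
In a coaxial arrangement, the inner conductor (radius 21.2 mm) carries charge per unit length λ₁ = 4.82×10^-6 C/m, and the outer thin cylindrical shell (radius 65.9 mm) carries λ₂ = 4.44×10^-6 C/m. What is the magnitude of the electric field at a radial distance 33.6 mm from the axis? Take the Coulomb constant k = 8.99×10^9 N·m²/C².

Choose a coaxial cylinder of radius r = 33.6 mm (arbitrary length L) as the Gaussian surface (between the conductors, 21.2 mm < r < 65.9 mm).
The shell at 65.9 mm lies outside the Gaussian surface, so λ_enc = λ₁ = 4.82×10^-6 C/m.
Since E is radial and uniform over the curved surface, Φ = E·2πrL = Q_enc/ε₀ = λ_enc L/ε₀.
E = 2k|λ_enc|/r = 2(8.99×10^9)(4.82×10^-6)/(0.0336) = 2.58×10^6 N/C.

2.58×10^6 N/C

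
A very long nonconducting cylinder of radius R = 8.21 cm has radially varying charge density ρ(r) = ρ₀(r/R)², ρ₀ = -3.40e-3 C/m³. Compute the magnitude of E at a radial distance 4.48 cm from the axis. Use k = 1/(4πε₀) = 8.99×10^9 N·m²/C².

1.28e6 N/C

Take a coaxial cylindrical Gaussian surface of radius r = 4.48 cm and length L (r < R).
λ_enc = ∫₀^r ρ(r')·2πr' dr' = (2πρ₀/R²)·r^4/4 = -3.192e-6 C/m.
Gauss's law: E·2πrL = λ_enc L/ε₀.
E = 2k|λ_enc|/r = 2(8.99×10^9)(3.192e-6)/(0.0448) = 1.28e6 N/C.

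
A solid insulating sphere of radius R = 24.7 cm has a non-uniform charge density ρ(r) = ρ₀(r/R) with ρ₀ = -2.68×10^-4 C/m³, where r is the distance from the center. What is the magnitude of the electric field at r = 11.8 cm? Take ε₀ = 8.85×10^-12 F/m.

|E| ≈ 4.27×10^5 N/C

By spherical symmetry E is radial; choose a Gaussian sphere of radius r = 11.8 cm (r < R).
Q_enc = ∫₀^r ρ(r')·4πr'² dr' = (4πρ₀/R) ∫₀^r r'^3 dr' = 4πρ₀ r^4/(4·R) = -6.609e-7 C.
By Gauss's law, ∮E·dA = E·4πr² = Q_enc/ε₀.
E = |Q_enc|/(4πε₀r²) = (6.609×10^-7)/(4π·8.85×10^-12·(0.118)²) = 4.27×10^5 N/C.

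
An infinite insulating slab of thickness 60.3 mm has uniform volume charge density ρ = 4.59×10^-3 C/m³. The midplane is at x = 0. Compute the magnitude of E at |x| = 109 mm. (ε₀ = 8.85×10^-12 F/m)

The point |x| = 109 mm lies outside the slab (half-thickness 0.03015 m). A symmetric pillbox spanning the full slab encloses Q_enc = ρ·d·A.
Flux = 2EA ⇒ E = |ρ|d/(2ε₀), independent of distance outside.
E = (4.59e-3)(0.0603)/(2·8.85×10^-12) = 1.56e7 N/C.

E ≈ 1.56e7 N/C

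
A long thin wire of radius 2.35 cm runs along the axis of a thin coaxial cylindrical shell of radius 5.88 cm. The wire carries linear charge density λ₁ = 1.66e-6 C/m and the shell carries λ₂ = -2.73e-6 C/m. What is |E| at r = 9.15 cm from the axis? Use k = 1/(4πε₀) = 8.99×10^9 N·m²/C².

Take a coaxial cylindrical Gaussian surface of radius r = 9.15 cm and length L (r > 5.88 cm, enclosing both).
λ_enc = λ₁ + λ₂ = (1.66e-6) + (-2.73×10^-6) = -1.07×10^-6 C/m.
By Gauss's law (flux through the curved wall only), E·2πrL = λ_enc L/ε₀.
E = 2k|λ_enc|/r = 2(8.99×10^9)(1.07×10^-6)/(0.0915) = 2.10e5 N/C.

E = 2.10×10^5 V/m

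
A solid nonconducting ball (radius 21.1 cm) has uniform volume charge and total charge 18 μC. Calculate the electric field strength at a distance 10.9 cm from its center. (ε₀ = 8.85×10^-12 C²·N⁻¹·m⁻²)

|E| ≈ 1.88e6 V/m

By spherical symmetry E is radial; choose a Gaussian sphere of radius r = 10.9 cm (r < R).
For a uniform sphere the enclosed fraction is (r/R)³, so Q_enc = (18 μC)(0.109/0.211)³ = 2.481×10^-6 C.
Gauss's law: E·4πr² = Q_enc/ε₀.
E = |Q_enc|/(4πε₀r²) = (2.481e-6)/(4π·8.85×10^-12·(0.109)²) = 1.88×10^6 N/C.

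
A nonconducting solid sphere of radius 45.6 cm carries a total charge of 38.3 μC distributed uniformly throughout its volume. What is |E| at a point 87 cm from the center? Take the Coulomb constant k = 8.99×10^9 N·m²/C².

Symmetry ⇒ E = E(r) r̂. Gaussian sphere of radius r = 87 cm (r > R, so the entire charge is enclosed).
Q_enc = 38.3 μC = 3.83×10^-5 C.
By Gauss's law, ∮E·dA = E·4πr² = Q_enc/ε₀.
E = k|Q_enc|/r² = (8.99×10^9)(3.83e-5)/(0.87)² = 4.55×10^5 N/C.

4.55×10^5 N/C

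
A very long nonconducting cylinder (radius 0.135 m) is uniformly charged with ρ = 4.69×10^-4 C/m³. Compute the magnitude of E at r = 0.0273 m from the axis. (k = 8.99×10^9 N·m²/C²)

By cylindrical symmetry E is radial; use a coaxial Gaussian cylinder of radius 0.0273 m and length L (r < R).
Charge inside radius r per length L is ρ·πr²·L, so λ_enc = ρπr² = 1.098e-6 C/m.
Gauss's law: E·2πrL = λ_enc L/ε₀.
E = 2k|λ_enc|/r = 2(8.99×10^9)(1.098×10^-6)/(0.0273) = 7.23×10^5 N/C.

|E| = 7.23e5 N/C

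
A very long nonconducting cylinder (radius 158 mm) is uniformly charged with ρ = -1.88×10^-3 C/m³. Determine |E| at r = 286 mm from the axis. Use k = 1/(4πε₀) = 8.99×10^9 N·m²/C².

E ≈ 9.27×10^6 N/C

Choose a coaxial cylinder of radius r = 286 mm (arbitrary length L) as the Gaussian surface (r > 158 mm, full cross-section enclosed).
λ_enc = ρ·πR² = (-1.88×10^-3)π(0.158)² = -1.474e-4 C/m.
Gauss's law: E·2πrL = λ_enc L/ε₀.
E = 2k|λ_enc|/r = 2(8.99×10^9)(1.474×10^-4)/(0.286) = 9.27e6 N/C.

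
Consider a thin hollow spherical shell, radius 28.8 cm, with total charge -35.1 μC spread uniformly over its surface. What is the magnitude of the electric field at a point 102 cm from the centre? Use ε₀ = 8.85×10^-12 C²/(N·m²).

Take a concentric spherical Gaussian surface of radius r = 102 cm (r > 28.8 cm).
The entire shell is enclosed: Q_enc = -3.51×10^-5 C.
Gauss's law: E·4πr² = Q_enc/ε₀.
E = |Q_enc|/(4πε₀r²) = (3.51×10^-5)/(4π·8.85×10^-12·(1.02)²) = 3.03e5 N/C.

|E| = 3.03×10^5 N/C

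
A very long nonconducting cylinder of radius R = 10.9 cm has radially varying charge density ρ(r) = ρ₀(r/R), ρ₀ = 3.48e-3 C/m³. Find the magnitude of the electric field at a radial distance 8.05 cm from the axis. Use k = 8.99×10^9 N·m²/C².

E ≈ 7.79×10^6 V/m

Choose a coaxial cylinder of radius r = 8.05 cm (arbitrary length L) as the Gaussian surface (r < R).
λ_enc = ∫₀^r ρ(r')·2πr' dr' = (2πρ₀/R)·r^3/3 = 3.488×10^-5 C/m.
Applying ∮E·dA = Q_enc/ε₀ with the end caps contributing no flux:
E = 2k|λ_enc|/r = 2(8.99×10^9)(3.488e-5)/(0.0805) = 7.79×10^6 N/C.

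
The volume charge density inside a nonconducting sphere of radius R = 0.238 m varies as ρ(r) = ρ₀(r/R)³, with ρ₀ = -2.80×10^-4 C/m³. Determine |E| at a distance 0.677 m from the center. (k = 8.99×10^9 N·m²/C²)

|E| = 1.55×10^5 N/C

By spherical symmetry E is radial; choose a Gaussian sphere of radius r = 0.677 m (r > R, all charge enclosed).
Q_enc = 4π ∫₀^R ρ₀(r'/R)^3 r'² dr' = 4πρ₀R³/6 = -7.906×10^-6 C.
Since E is radial and uniform over the Gaussian sphere, Φ = E·4πr² = Q_enc/ε₀.
E = k|Q_enc|/r² = (8.99×10^9)(7.906e-6)/(0.677)² = 1.55×10^5 N/C.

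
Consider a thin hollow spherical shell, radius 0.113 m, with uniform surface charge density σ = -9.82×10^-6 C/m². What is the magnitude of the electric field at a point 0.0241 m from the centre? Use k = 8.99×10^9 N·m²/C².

E = 0

Symmetry ⇒ E = E(r) r̂. Gaussian sphere of radius r = 0.0241 m (inside the shell, r < 0.113 m).
No charge lies within this surface, so Q_enc = 0 and Gauss's law gives E·4πr² = 0 ⇒ E = 0.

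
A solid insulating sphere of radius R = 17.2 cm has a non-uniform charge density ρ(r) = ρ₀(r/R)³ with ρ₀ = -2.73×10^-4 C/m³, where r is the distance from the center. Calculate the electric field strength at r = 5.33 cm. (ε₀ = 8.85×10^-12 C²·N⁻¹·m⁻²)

E = 8.15×10^3 N/C

Use a concentric Gaussian sphere at r = 5.33 cm (r < R).
Q_enc = ∫₀^r ρ(r')·4πr'² dr' = (4πρ₀/R³) ∫₀^r r'^5 dr' = 4πρ₀ r^6/(6·R³) = -2.576×10^-9 C.
By Gauss's law, ∮E·dA = E·4πr² = Q_enc/ε₀.
E = |Q_enc|/(4πε₀r²) = (2.576e-9)/(4π·8.85×10^-12·(0.0533)²) = 8.15×10^3 N/C.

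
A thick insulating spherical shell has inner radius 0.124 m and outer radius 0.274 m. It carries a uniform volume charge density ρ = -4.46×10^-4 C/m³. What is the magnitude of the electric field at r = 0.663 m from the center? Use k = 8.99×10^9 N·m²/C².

Symmetry ⇒ E = E(r) r̂. Gaussian sphere of radius r = 0.663 m (r > 0.274 m, enclosing the whole shell).
Q_enc = ρ·(4π/3)(b³ − a³) = (-4.46e-4)·(4π/3)·((0.274)³ − (0.124)³) = -3.487×10^-5 C.
Applying ∮E·dA = Q_enc/ε₀ with Φ = E(4πr²):
E = k|Q_enc|/r² = (8.99×10^9)(3.487e-5)/(0.663)² = 7.13×10^5 N/C.

E ≈ 7.13×10^5 V/m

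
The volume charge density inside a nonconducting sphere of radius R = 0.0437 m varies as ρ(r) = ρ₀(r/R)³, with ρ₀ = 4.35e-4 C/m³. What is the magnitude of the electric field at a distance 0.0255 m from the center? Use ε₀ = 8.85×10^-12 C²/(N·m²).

Use a concentric Gaussian sphere at r = 0.0255 m (r < R).
Q_enc = ∫₀^r ρ(r')·4πr'² dr' = (4πρ₀/R³) ∫₀^r r'^5 dr' = 4πρ₀ r^6/(6·R³) = 3.002e-9 C.
Applying ∮E·dA = Q_enc/ε₀ with Φ = E(4πr²):
E = |Q_enc|/(4πε₀r²) = (3.002×10^-9)/(4π·8.85×10^-12·(0.0255)²) = 4.15e4 N/C.

E ≈ 4.15e4 V/m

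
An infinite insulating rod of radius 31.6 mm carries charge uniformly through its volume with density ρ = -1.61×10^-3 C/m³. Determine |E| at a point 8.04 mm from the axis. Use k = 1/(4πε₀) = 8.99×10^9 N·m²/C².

Coaxial Gaussian cylinder, radius r = 8.04 mm, length L (r < R).
Enclosed charge per unit length: λ_enc = ρ·πr² = (-1.61e-3)π(0.00804)² = -3.27×10^-7 C/m.
Applying ∮E·dA = Q_enc/ε₀ with the end caps contributing no flux:
E = 2k|λ_enc|/r = 2(8.99×10^9)(3.27e-7)/(0.00804) = 7.31×10^5 N/C.

7.31×10^5 N/C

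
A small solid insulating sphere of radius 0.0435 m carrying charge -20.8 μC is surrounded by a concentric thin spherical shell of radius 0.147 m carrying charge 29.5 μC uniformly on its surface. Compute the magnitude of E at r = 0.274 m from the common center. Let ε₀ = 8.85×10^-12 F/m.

Symmetry ⇒ E = E(r) r̂. Gaussian sphere of radius r = 0.274 m (r > 0.147 m, enclosing both).
Q_enc = (-20.8 μC) + (29.5 μC) = 8.70×10^-6 C.
Gauss's law: E·4πr² = Q_enc/ε₀.
E = |Q_enc|/(4πε₀r²) = (8.70e-6)/(4π·8.85×10^-12·(0.274)²) = 1.04×10^6 N/C.

E ≈ 1.04×10^6 N/C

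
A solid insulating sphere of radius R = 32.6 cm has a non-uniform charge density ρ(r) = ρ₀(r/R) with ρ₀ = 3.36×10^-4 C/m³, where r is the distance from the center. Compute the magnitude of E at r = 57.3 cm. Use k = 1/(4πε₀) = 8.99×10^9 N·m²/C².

|E| ≈ 1.00×10^6 V/m

Take a concentric spherical Gaussian surface of radius r = 57.3 cm (r > R, all charge enclosed).
Q_enc = 4π ∫₀^R ρ₀(r'/R)^1 r'² dr' = 4πρ₀R³/4 = 3.657e-5 C.
By Gauss's law, ∮E·dA = E·4πr² = Q_enc/ε₀.
E = k|Q_enc|/r² = (8.99×10^9)(3.657e-5)/(0.573)² = 1.00×10^6 N/C.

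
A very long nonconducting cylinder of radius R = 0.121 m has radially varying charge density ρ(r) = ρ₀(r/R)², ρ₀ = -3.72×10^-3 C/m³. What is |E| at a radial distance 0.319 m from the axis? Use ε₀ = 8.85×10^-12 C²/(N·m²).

Coaxial Gaussian cylinder, radius r = 0.319 m, length L (r > R, full charge per length enclosed).
λ_enc = 2π ∫₀^R ρ₀(r'/R)^2 r' dr' = 2πρ₀R²/4 = -8.555×10^-5 C/m.
Applying ∮E·dA = Q_enc/ε₀ with the end caps contributing no flux:
E = |λ_enc|/(2πε₀r) = (8.555e-5)/(2π·8.85×10^-12·0.319) = 4.82×10^6 N/C.

|E| = 4.82×10^6 N/C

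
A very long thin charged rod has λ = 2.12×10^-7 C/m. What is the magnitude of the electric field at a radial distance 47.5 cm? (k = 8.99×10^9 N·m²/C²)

E = 8.02×10^3 N/C

Choose a coaxial cylinder of radius r = 47.5 cm (arbitrary length L) as the Gaussian surface.
Q_enc = λL, so λ_enc = 2.12×10^-7 C/m.
By Gauss's law (flux through the curved wall only), E·2πrL = λ_enc L/ε₀.
E = 2k|λ_enc|/r = 2(8.99×10^9)(2.12×10^-7)/(0.475) = 8.02e3 N/C.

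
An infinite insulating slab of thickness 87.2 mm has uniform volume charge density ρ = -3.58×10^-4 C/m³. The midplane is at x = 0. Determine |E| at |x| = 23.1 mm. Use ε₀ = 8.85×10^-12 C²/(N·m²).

By symmetry E is perpendicular to the slab. A Gaussian pillbox from −23.1 mm to +23.1 mm (face area A) lies entirely within the slab.
Q_enc = ρ·(2x)·A and flux = 2EA, so 2EA = 2ρxA/ε₀ ⇒ E = |ρ|x/ε₀.
E = (3.58e-4)(0.0231)/(8.85×10^-12) = 9.34×10^5 N/C.

9.34e5 N/C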